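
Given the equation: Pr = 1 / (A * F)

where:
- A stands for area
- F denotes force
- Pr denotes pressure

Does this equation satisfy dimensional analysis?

No

A (area) has dimensions [L^2].
F (force) has dimensions [L M T^-2].
Pr (pressure) has dimensions [L^-1 M T^-2].

Left side: [L^-1 M T^-2]
Right side: [L^-3 M^-1 T^2]

The two sides have different dimensions, so the equation is NOT dimensionally consistent.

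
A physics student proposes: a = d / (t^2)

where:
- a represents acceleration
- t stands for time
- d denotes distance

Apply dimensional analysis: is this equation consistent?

Yes

a (acceleration) has dimensions [L T^-2].
t (time) has dimensions [T].
d (distance) has dimensions [L].

Left side: [L T^-2]
Right side: [L T^-2]

Both sides have the same dimensions, so the equation is dimensionally consistent.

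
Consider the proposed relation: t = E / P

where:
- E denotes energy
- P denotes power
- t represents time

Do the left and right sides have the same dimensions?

Yes

E (energy) has dimensions [L^2 M T^-2].
P (power) has dimensions [L^2 M T^-3].
t (time) has dimensions [T].

Left side: [T]
Right side: [T]

Both sides have the same dimensions, so the equation is dimensionally consistent.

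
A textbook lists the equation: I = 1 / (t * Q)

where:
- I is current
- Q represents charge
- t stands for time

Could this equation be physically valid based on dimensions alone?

No

I (current) has dimensions [I].
Q (charge) has dimensions [I T].
t (time) has dimensions [T].

Left side: [I]
Right side: [I^-1 T^-2]

The two sides have different dimensions, so the equation is NOT dimensionally consistent.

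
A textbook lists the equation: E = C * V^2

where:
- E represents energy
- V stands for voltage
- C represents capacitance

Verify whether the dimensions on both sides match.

Yes

E (energy) has dimensions [L^2 M T^-2].
V (voltage) has dimensions [I^-1 L^2 M T^-3].
C (capacitance) has dimensions [I^2 L^-2 M^-1 T^4].

Left side: [L^2 M T^-2]
Right side: [L^2 M T^-2]

Both sides have the same dimensions, so the equation is dimensionally consistent.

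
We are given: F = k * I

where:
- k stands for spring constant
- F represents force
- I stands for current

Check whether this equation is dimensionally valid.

No

k (spring constant) has dimensions [M T^-2].
F (force) has dimensions [L M T^-2].
I (current) has dimensions [I].

Left side: [L M T^-2]
Right side: [I M T^-2]

The two sides have different dimensions, so the equation is NOT dimensionally consistent.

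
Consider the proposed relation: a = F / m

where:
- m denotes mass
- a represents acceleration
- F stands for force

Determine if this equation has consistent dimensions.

Yes

m (mass) has dimensions [M].
a (acceleration) has dimensions [L T^-2].
F (force) has dimensions [L M T^-2].

Left side: [L T^-2]
Right side: [L T^-2]

Both sides have the same dimensions, so the equation is dimensionally consistent.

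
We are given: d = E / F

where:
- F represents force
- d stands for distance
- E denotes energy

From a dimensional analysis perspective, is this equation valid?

Yes

F (force) has dimensions [L M T^-2].
d (distance) has dimensions [L].
E (energy) has dimensions [L^2 M T^-2].

Left side: [L]
Right side: [L]

Both sides have the same dimensions, so the equation is dimensionally consistent.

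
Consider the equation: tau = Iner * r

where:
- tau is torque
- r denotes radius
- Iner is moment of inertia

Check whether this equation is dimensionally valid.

No

tau (torque) has dimensions [L^2 M T^-2].
r (radius) has dimensions [L].
Iner (moment of inertia) has dimensions [L^2 M].

Left side: [L^2 M T^-2]
Right side: [L^3 M]

The two sides have different dimensions, so the equation is NOT dimensionally consistent.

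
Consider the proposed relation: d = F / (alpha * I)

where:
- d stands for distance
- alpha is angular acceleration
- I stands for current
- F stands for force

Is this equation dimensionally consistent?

No

d (distance) has dimensions [L].
alpha (angular acceleration) has dimensions [T^-2].
I (current) has dimensions [I].
F (force) has dimensions [L M T^-2].

Left side: [L]
Right side: [I^-1 L M]

The two sides have different dimensions, so the equation is NOT dimensionally consistent.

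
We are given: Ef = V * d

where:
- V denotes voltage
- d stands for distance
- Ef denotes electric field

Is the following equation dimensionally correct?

No

V (voltage) has dimensions [I^-1 L^2 M T^-3].
d (distance) has dimensions [L].
Ef (electric field) has dimensions [I^-1 L M T^-3].

Left side: [I^-1 L M T^-3]
Right side: [I^-1 L^3 M T^-3]

The two sides have different dimensions, so the equation is NOT dimensionally consistent.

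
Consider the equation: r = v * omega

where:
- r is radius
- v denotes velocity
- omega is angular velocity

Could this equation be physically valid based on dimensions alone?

No

r (radius) has dimensions [L].
v (velocity) has dimensions [L T^-1].
omega (angular velocity) has dimensions [T^-1].

Left side: [L]
Right side: [L T^-2]

The two sides have different dimensions, so the equation is NOT dimensionally consistent.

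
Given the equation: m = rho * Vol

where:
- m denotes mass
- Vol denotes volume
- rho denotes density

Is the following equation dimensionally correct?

Yes

m (mass) has dimensions [M].
Vol (volume) has dimensions [L^3].
rho (density) has dimensions [L^-3 M].

Left side: [M]
Right side: [M]

Both sides have the same dimensions, so the equation is dimensionally consistent.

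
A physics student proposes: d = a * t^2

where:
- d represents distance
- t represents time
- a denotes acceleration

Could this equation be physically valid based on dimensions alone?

Yes

d (distance) has dimensions [L].
t (time) has dimensions [T].
a (acceleration) has dimensions [L T^-2].

Left side: [L]
Right side: [L]

Both sides have the same dimensions, so the equation is dimensionally consistent.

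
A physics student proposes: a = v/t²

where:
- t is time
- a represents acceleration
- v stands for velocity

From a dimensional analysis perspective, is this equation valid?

No

t (time) has dimensions [T].
a (acceleration) has dimensions [L T^-2].
v (velocity) has dimensions [L T^-1].

Left side: [L T^-2]
Right side: [L T^-3]

The two sides have different dimensions, so the equation is NOT dimensionally consistent.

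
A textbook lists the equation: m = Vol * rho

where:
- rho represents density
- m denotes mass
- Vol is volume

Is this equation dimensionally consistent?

Yes

rho (density) has dimensions [L^-3 M].
m (mass) has dimensions [M].
Vol (volume) has dimensions [L^3].

Left side: [M]
Right side: [M]

Both sides have the same dimensions, so the equation is dimensionally consistent.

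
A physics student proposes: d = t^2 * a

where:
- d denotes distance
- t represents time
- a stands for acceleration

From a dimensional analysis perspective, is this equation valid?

Yes

d (distance) has dimensions [L].
t (time) has dimensions [T].
a (acceleration) has dimensions [L T^-2].

Left side: [L]
Right side: [L]

Both sides have the same dimensions, so the equation is dimensionally consistent.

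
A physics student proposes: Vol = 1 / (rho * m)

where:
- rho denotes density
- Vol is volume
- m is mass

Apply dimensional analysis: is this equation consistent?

No

rho (density) has dimensions [L^-3 M].
Vol (volume) has dimensions [L^3].
m (mass) has dimensions [M].

Left side: [L^3]
Right side: [L^3 M^-2]

The two sides have different dimensions, so the equation is NOT dimensionally consistent.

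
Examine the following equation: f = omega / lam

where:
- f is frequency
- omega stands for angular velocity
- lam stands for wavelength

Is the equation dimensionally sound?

No

f (frequency) has dimensions [T^-1].
omega (angular velocity) has dimensions [T^-1].
lam (wavelength) has dimensions [L].

Left side: [T^-1]
Right side: [L^-1 T^-1]

The two sides have different dimensions, so the equation is NOT dimensionally consistent.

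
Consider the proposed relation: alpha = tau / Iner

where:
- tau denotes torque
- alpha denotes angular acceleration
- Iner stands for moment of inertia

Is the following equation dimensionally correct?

Yes

tau (torque) has dimensions [L^2 M T^-2].
alpha (angular acceleration) has dimensions [T^-2].
Iner (moment of inertia) has dimensions [L^2 M].

Left side: [T^-2]
Right side: [T^-2]

Both sides have the same dimensions, so the equation is dimensionally consistent.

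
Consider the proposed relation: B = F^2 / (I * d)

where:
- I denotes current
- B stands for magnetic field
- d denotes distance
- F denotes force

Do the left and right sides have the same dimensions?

No

I (current) has dimensions [I].
B (magnetic field) has dimensions [I^-1 M T^-2].
d (distance) has dimensions [L].
F (force) has dimensions [L M T^-2].

Left side: [I^-1 M T^-2]
Right side: [I^-1 L M^2 T^-4]

The two sides have different dimensions, so the equation is NOT dimensionally consistent.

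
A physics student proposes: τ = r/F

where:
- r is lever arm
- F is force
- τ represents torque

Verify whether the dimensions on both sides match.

No

r (lever arm) has dimensions [L].
F (force) has dimensions [L M T^-2].
τ (torque) has dimensions [L^2 M T^-2].

Left side: [L^2 M T^-2]
Right side: [M^-1 T^2]

The two sides have different dimensions, so the equation is NOT dimensionally consistent.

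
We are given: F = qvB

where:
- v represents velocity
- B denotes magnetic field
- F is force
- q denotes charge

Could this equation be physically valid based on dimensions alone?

Yes

v (velocity) has dimensions [L T^-1].
B (magnetic field) has dimensions [I^-1 M T^-2].
F (force) has dimensions [L M T^-2].
q (charge) has dimensions [I T].

Left side: [L M T^-2]
Right side: [L M T^-2]

Both sides have the same dimensions, so the equation is dimensionally consistent.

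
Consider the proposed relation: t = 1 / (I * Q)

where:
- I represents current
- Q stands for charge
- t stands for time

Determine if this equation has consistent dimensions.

No

I (current) has dimensions [I].
Q (charge) has dimensions [I T].
t (time) has dimensions [T].

Left side: [T]
Right side: [I^-2 T^-1]

The two sides have different dimensions, so the equation is NOT dimensionally consistent.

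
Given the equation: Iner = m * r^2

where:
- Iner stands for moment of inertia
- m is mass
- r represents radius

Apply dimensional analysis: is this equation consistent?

Yes

Iner (moment of inertia) has dimensions [L^2 M].
m (mass) has dimensions [M].
r (radius) has dimensions [L].

Left side: [L^2 M]
Right side: [L^2 M]

Both sides have the same dimensions, so the equation is dimensionally consistent.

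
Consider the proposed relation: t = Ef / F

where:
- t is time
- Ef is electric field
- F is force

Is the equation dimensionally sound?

No

t (time) has dimensions [T].
Ef (electric field) has dimensions [I^-1 L M T^-3].
F (force) has dimensions [L M T^-2].

Left side: [T]
Right side: [I^-1 T^-1]

The two sides have different dimensions, so the equation is NOT dimensionally consistent.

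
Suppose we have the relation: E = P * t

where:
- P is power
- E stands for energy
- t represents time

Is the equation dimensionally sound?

Yes

P (power) has dimensions [L^2 M T^-3].
E (energy) has dimensions [L^2 M T^-2].
t (time) has dimensions [T].

Left side: [L^2 M T^-2]
Right side: [L^2 M T^-2]

Both sides have the same dimensions, so the equation is dimensionally consistent.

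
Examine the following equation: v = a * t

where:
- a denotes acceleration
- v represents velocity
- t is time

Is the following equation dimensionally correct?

Yes

a (acceleration) has dimensions [L T^-2].
v (velocity) has dimensions [L T^-1].
t (time) has dimensions [T].

Left side: [L T^-1]
Right side: [L T^-1]

Both sides have the same dimensions, so the equation is dimensionally consistent.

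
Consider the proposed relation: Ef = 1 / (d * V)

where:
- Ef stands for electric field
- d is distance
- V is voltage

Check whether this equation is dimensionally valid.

No

Ef (electric field) has dimensions [I^-1 L M T^-3].
d (distance) has dimensions [L].
V (voltage) has dimensions [I^-1 L^2 M T^-3].

Left side: [I^-1 L M T^-3]
Right side: [I L^-3 M^-1 T^3]

The two sides have different dimensions, so the equation is NOT dimensionally consistent.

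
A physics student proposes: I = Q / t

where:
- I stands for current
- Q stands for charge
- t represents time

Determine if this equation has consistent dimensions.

Yes

I (current) has dimensions [I].
Q (charge) has dimensions [I T].
t (time) has dimensions [T].

Left side: [I]
Right side: [I]

Both sides have the same dimensions, so the equation is dimensionally consistent.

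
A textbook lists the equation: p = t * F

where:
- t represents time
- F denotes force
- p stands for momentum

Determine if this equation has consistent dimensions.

Yes

t (time) has dimensions [T].
F (force) has dimensions [L M T^-2].
p (momentum) has dimensions [L M T^-1].

Left side: [L M T^-1]
Right side: [L M T^-1]

Both sides have the same dimensions, so the equation is dimensionally consistent.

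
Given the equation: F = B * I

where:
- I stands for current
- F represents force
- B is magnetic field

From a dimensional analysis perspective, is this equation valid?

No

I (current) has dimensions [I].
F (force) has dimensions [L M T^-2].
B (magnetic field) has dimensions [I^-1 M T^-2].

Left side: [L M T^-2]
Right side: [M T^-2]

The two sides have different dimensions, so the equation is NOT dimensionally consistent.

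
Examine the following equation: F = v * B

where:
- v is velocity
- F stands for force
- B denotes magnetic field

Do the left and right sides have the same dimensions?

No

v (velocity) has dimensions [L T^-1].
F (force) has dimensions [L M T^-2].
B (magnetic field) has dimensions [I^-1 M T^-2].

Left side: [L M T^-2]
Right side: [I^-1 L M T^-3]

The two sides have different dimensions, so the equation is NOT dimensionally consistent.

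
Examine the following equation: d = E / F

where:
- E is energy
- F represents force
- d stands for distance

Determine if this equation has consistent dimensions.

Yes

E (energy) has dimensions [L^2 M T^-2].
F (force) has dimensions [L M T^-2].
d (distance) has dimensions [L].

Left side: [L]
Right side: [L]

Both sides have the same dimensions, so the equation is dimensionally consistent.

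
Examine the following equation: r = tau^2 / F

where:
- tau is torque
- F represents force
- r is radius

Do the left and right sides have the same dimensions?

No

tau (torque) has dimensions [L^2 M T^-2].
F (force) has dimensions [L M T^-2].
r (radius) has dimensions [L].

Left side: [L]
Right side: [L^3 M T^-2]

The two sides have different dimensions, so the equation is NOT dimensionally consistent.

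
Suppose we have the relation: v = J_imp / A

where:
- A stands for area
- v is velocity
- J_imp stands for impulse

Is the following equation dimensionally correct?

No

A (area) has dimensions [L^2].
v (velocity) has dimensions [L T^-1].
J_imp (impulse) has dimensions [L M T^-1].

Left side: [L T^-1]
Right side: [L^-1 M T^-1]

The two sides have different dimensions, so the equation is NOT dimensionally consistent.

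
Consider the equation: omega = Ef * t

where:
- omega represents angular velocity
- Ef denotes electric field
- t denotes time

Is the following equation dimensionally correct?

No

omega (angular velocity) has dimensions [T^-1].
Ef (electric field) has dimensions [I^-1 L M T^-3].
t (time) has dimensions [T].

Left side: [T^-1]
Right side: [I^-1 L M T^-2]

The two sides have different dimensions, so the equation is NOT dimensionally consistent.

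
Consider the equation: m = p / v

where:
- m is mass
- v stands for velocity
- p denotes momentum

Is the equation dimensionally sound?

Yes

m (mass) has dimensions [M].
v (velocity) has dimensions [L T^-1].
p (momentum) has dimensions [L M T^-1].

Left side: [M]
Right side: [M]

Both sides have the same dimensions, so the equation is dimensionally consistent.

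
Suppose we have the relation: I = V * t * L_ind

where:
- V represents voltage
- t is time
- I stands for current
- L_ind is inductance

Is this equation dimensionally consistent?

No

V (voltage) has dimensions [I^-1 L^2 M T^-3].
t (time) has dimensions [T].
I (current) has dimensions [I].
L_ind (inductance) has dimensions [I^-2 L^2 M T^-2].

Left side: [I]
Right side: [I^-3 L^4 M^2 T^-4]

The two sides have different dimensions, so the equation is NOT dimensionally consistent.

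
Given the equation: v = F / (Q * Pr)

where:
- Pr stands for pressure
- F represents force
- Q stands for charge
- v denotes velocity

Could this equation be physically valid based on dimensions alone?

No

Pr (pressure) has dimensions [L^-1 M T^-2].
F (force) has dimensions [L M T^-2].
Q (charge) has dimensions [I T].
v (velocity) has dimensions [L T^-1].

Left side: [L T^-1]
Right side: [I^-1 L^2 T^-1]

The two sides have different dimensions, so the equation is NOT dimensionally consistent.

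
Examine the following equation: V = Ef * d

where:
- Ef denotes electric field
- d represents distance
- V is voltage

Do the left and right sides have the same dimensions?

Yes

Ef (electric field) has dimensions [I^-1 L M T^-3].
d (distance) has dimensions [L].
V (voltage) has dimensions [I^-1 L^2 M T^-3].

Left side: [I^-1 L^2 M T^-3]
Right side: [I^-1 L^2 M T^-3]

Both sides have the same dimensions, so the equation is dimensionally consistent.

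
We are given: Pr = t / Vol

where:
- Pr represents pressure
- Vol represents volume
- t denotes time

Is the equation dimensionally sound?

No

Pr (pressure) has dimensions [L^-1 M T^-2].
Vol (volume) has dimensions [L^3].
t (time) has dimensions [T].

Left side: [L^-1 M T^-2]
Right side: [L^-3 T]

The two sides have different dimensions, so the equation is NOT dimensionally consistent.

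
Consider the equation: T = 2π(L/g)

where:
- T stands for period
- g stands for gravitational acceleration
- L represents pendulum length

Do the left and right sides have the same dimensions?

No

T (period) has dimensions [T].
g (gravitational acceleration) has dimensions [L T^-2].
L (pendulum length) has dimensions [L].

Left side: [T]
Right side: [T^2]

The two sides have different dimensions, so the equation is NOT dimensionally consistent.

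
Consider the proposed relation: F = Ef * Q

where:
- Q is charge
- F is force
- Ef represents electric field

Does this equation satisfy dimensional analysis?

Yes

Q (charge) has dimensions [I T].
F (force) has dimensions [L M T^-2].
Ef (electric field) has dimensions [I^-1 L M T^-3].

Left side: [L M T^-2]
Right side: [L M T^-2]

Both sides have the same dimensions, so the equation is dimensionally consistent.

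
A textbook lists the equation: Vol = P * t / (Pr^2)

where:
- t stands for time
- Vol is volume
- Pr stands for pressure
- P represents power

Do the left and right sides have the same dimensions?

No

t (time) has dimensions [T].
Vol (volume) has dimensions [L^3].
Pr (pressure) has dimensions [L^-1 M T^-2].
P (power) has dimensions [L^2 M T^-3].

Left side: [L^3]
Right side: [L^4 M^-1 T^2]

The two sides have different dimensions, so the equation is NOT dimensionally consistent.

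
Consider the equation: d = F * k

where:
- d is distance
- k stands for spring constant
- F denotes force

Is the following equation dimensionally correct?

No

d (distance) has dimensions [L].
k (spring constant) has dimensions [M T^-2].
F (force) has dimensions [L M T^-2].

Left side: [L]
Right side: [L M^2 T^-4]

The two sides have different dimensions, so the equation is NOT dimensionally consistent.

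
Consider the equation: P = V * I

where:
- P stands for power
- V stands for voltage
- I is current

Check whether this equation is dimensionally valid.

Yes

P (power) has dimensions [L^2 M T^-3].
V (voltage) has dimensions [I^-1 L^2 M T^-3].
I (current) has dimensions [I].

Left side: [L^2 M T^-3]
Right side: [L^2 M T^-3]

Both sides have the same dimensions, so the equation is dimensionally consistent.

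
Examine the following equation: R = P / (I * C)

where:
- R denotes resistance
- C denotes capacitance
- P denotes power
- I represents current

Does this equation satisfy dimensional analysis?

No

R (resistance) has dimensions [I^-2 L^2 M T^-3].
C (capacitance) has dimensions [I^2 L^-2 M^-1 T^4].
P (power) has dimensions [L^2 M T^-3].
I (current) has dimensions [I].

Left side: [I^-2 L^2 M T^-3]
Right side: [I^-3 L^4 M^2 T^-7]

The two sides have different dimensions, so the equation is NOT dimensionally consistent.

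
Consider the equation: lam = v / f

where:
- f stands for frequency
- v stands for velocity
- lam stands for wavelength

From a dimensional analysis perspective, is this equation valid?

Yes

f (frequency) has dimensions [T^-1].
v (velocity) has dimensions [L T^-1].
lam (wavelength) has dimensions [L].

Left side: [L]
Right side: [L]

Both sides have the same dimensions, so the equation is dimensionally consistent.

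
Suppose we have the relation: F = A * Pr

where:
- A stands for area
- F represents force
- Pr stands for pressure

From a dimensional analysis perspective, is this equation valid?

Yes

A (area) has dimensions [L^2].
F (force) has dimensions [L M T^-2].
Pr (pressure) has dimensions [L^-1 M T^-2].

Left side: [L M T^-2]
Right side: [L M T^-2]

Both sides have the same dimensions, so the equation is dimensionally consistent.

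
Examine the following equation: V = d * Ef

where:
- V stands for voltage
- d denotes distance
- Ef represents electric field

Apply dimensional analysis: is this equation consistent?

Yes

V (voltage) has dimensions [I^-1 L^2 M T^-3].
d (distance) has dimensions [L].
Ef (electric field) has dimensions [I^-1 L M T^-3].

Left side: [I^-1 L^2 M T^-3]
Right side: [I^-1 L^2 M T^-3]

Both sides have the same dimensions, so the equation is dimensionally consistent.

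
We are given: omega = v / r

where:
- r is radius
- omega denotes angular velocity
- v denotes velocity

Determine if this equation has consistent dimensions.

Yes

r (radius) has dimensions [L].
omega (angular velocity) has dimensions [T^-1].
v (velocity) has dimensions [L T^-1].

Left side: [T^-1]
Right side: [T^-1]

Both sides have the same dimensions, so the equation is dimensionally consistent.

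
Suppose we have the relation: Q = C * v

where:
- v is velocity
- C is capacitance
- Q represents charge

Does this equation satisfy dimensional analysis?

No

v (velocity) has dimensions [L T^-1].
C (capacitance) has dimensions [I^2 L^-2 M^-1 T^4].
Q (charge) has dimensions [I T].

Left side: [I T]
Right side: [I^2 L^-1 M^-1 T^3]

The two sides have different dimensions, so the equation is NOT dimensionally consistent.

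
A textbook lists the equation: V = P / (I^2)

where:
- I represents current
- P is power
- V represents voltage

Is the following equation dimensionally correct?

No

I (current) has dimensions [I].
P (power) has dimensions [L^2 M T^-3].
V (voltage) has dimensions [I^-1 L^2 M T^-3].

Left side: [I^-1 L^2 M T^-3]
Right side: [I^-2 L^2 M T^-3]

The two sides have different dimensions, so the equation is NOT dimensionally consistent.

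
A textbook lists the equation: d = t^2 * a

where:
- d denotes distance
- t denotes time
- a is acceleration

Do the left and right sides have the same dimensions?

Yes

d (distance) has dimensions [L].
t (time) has dimensions [T].
a (acceleration) has dimensions [L T^-2].

Left side: [L]
Right side: [L]

Both sides have the same dimensions, so the equation is dimensionally consistent.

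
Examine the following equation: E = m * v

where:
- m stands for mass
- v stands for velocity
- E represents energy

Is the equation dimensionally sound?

No

m (mass) has dimensions [M].
v (velocity) has dimensions [L T^-1].
E (energy) has dimensions [L^2 M T^-2].

Left side: [L^2 M T^-2]
Right side: [L M T^-1]

The two sides have different dimensions, so the equation is NOT dimensionally consistent.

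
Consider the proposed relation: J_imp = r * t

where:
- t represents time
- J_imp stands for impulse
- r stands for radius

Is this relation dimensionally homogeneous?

No

t (time) has dimensions [T].
J_imp (impulse) has dimensions [L M T^-1].
r (radius) has dimensions [L].

Left side: [L M T^-1]
Right side: [L T]

The two sides have different dimensions, so the equation is NOT dimensionally consistent.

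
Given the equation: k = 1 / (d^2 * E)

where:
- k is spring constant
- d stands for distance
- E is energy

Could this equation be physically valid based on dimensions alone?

No

k (spring constant) has dimensions [M T^-2].
d (distance) has dimensions [L].
E (energy) has dimensions [L^2 M T^-2].

Left side: [M T^-2]
Right side: [L^-4 M^-1 T^2]

The two sides have different dimensions, so the equation is NOT dimensionally consistent.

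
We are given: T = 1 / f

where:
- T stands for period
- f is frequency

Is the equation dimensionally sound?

Yes

T (period) has dimensions [T].
f (frequency) has dimensions [T^-1].

Left side: [T]
Right side: [T]

Both sides have the same dimensions, so the equation is dimensionally consistent.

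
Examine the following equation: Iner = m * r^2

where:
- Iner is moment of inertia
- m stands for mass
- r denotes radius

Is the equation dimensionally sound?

Yes

Iner (moment of inertia) has dimensions [L^2 M].
m (mass) has dimensions [M].
r (radius) has dimensions [L].

Left side: [L^2 M]
Right side: [L^2 M]

Both sides have the same dimensions, so the equation is dimensionally consistent.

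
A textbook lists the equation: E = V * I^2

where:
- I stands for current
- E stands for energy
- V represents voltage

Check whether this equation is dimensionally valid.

No

I (current) has dimensions [I].
E (energy) has dimensions [L^2 M T^-2].
V (voltage) has dimensions [I^-1 L^2 M T^-3].

Left side: [L^2 M T^-2]
Right side: [I L^2 M T^-3]

The two sides have different dimensions, so the equation is NOT dimensionally consistent.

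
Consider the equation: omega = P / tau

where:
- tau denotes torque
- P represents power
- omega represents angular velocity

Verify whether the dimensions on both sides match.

Yes

tau (torque) has dimensions [L^2 M T^-2].
P (power) has dimensions [L^2 M T^-3].
omega (angular velocity) has dimensions [T^-1].

Left side: [T^-1]
Right side: [T^-1]

Both sides have the same dimensions, so the equation is dimensionally consistent.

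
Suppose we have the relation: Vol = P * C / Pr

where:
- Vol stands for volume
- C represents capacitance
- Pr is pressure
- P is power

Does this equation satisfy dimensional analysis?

No

Vol (volume) has dimensions [L^3].
C (capacitance) has dimensions [I^2 L^-2 M^-1 T^4].
Pr (pressure) has dimensions [L^-1 M T^-2].
P (power) has dimensions [L^2 M T^-3].

Left side: [L^3]
Right side: [I^2 L M^-1 T^3]

The two sides have different dimensions, so the equation is NOT dimensionally consistent.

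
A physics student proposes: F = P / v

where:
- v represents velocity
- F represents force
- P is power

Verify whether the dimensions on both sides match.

Yes

v (velocity) has dimensions [L T^-1].
F (force) has dimensions [L M T^-2].
P (power) has dimensions [L^2 M T^-3].

Left side: [L M T^-2]
Right side: [L M T^-2]

Both sides have the same dimensions, so the equation is dimensionally consistent.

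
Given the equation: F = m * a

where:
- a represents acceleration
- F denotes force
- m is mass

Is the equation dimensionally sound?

Yes

a (acceleration) has dimensions [L T^-2].
F (force) has dimensions [L M T^-2].
m (mass) has dimensions [M].

Left side: [L M T^-2]
Right side: [L M T^-2]

Both sides have the same dimensions, so the equation is dimensionally consistent.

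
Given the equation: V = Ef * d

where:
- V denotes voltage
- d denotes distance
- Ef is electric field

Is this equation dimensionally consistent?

Yes

V (voltage) has dimensions [I^-1 L^2 M T^-3].
d (distance) has dimensions [L].
Ef (electric field) has dimensions [I^-1 L M T^-3].

Left side: [I^-1 L^2 M T^-3]
Right side: [I^-1 L^2 M T^-3]

Both sides have the same dimensions, so the equation is dimensionally consistent.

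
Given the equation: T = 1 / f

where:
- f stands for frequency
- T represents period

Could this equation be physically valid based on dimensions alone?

Yes

f (frequency) has dimensions [T^-1].
T (period) has dimensions [T].

Left side: [T]
Right side: [T]

Both sides have the same dimensions, so the equation is dimensionally consistent.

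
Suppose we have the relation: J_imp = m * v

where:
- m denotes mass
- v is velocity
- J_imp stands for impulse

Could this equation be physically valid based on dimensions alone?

Yes

m (mass) has dimensions [M].
v (velocity) has dimensions [L T^-1].
J_imp (impulse) has dimensions [L M T^-1].

Left side: [L M T^-1]
Right side: [L M T^-1]

Both sides have the same dimensions, so the equation is dimensionally consistent.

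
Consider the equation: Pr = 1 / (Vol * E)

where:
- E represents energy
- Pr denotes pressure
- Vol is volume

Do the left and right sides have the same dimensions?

No

E (energy) has dimensions [L^2 M T^-2].
Pr (pressure) has dimensions [L^-1 M T^-2].
Vol (volume) has dimensions [L^3].

Left side: [L^-1 M T^-2]
Right side: [L^-5 M^-1 T^2]

The two sides have different dimensions, so the equation is NOT dimensionally consistent.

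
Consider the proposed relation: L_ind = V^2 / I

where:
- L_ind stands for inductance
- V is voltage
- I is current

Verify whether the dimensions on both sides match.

No

L_ind (inductance) has dimensions [I^-2 L^2 M T^-2].
V (voltage) has dimensions [I^-1 L^2 M T^-3].
I (current) has dimensions [I].

Left side: [I^-2 L^2 M T^-2]
Right side: [I^-3 L^4 M^2 T^-6]

The two sides have different dimensions, so the equation is NOT dimensionally consistent.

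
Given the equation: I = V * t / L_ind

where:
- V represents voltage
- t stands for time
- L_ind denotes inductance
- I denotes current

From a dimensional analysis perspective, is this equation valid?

Yes

V (voltage) has dimensions [I^-1 L^2 M T^-3].
t (time) has dimensions [T].
L_ind (inductance) has dimensions [I^-2 L^2 M T^-2].
I (current) has dimensions [I].

Left side: [I]
Right side: [I]

Both sides have the same dimensions, so the equation is dimensionally consistent.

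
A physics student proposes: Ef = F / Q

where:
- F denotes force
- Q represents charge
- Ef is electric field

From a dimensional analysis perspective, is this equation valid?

Yes

F (force) has dimensions [L M T^-2].
Q (charge) has dimensions [I T].
Ef (electric field) has dimensions [I^-1 L M T^-3].

Left side: [I^-1 L M T^-3]
Right side: [I^-1 L M T^-3]

Both sides have the same dimensions, so the equation is dimensionally consistent.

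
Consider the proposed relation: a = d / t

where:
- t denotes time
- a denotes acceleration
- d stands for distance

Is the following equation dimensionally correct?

No

t (time) has dimensions [T].
a (acceleration) has dimensions [L T^-2].
d (distance) has dimensions [L].

Left side: [L T^-2]
Right side: [L T^-1]

The two sides have different dimensions, so the equation is NOT dimensionally consistent.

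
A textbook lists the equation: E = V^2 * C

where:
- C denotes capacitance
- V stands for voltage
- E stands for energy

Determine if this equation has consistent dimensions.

Yes

C (capacitance) has dimensions [I^2 L^-2 M^-1 T^4].
V (voltage) has dimensions [I^-1 L^2 M T^-3].
E (energy) has dimensions [L^2 M T^-2].

Left side: [L^2 M T^-2]
Right side: [L^2 M T^-2]

Both sides have the same dimensions, so the equation is dimensionally consistent.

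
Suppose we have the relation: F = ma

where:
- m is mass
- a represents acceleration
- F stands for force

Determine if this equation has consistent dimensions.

Yes

m (mass) has dimensions [M].
a (acceleration) has dimensions [L T^-2].
F (force) has dimensions [L M T^-2].

Left side: [L M T^-2]
Right side: [L M T^-2]

Both sides have the same dimensions, so the equation is dimensionally consistent.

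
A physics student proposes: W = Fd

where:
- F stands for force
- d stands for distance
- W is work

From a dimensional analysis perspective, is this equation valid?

Yes

F (force) has dimensions [L M T^-2].
d (distance) has dimensions [L].
W (work) has dimensions [L^2 M T^-2].

Left side: [L^2 M T^-2]
Right side: [L^2 M T^-2]

Both sides have the same dimensions, so the equation is dimensionally consistent.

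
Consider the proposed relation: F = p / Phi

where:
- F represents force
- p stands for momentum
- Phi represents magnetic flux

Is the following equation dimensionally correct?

No

F (force) has dimensions [L M T^-2].
p (momentum) has dimensions [L M T^-1].
Phi (magnetic flux) has dimensions [I^-1 L^2 M T^-2].

Left side: [L M T^-2]
Right side: [I L^-1 T]

The two sides have different dimensions, so the equation is NOT dimensionally consistent.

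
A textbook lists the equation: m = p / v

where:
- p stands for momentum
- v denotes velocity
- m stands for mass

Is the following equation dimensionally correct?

Yes

p (momentum) has dimensions [L M T^-1].
v (velocity) has dimensions [L T^-1].
m (mass) has dimensions [M].

Left side: [M]
Right side: [M]

Both sides have the same dimensions, so the equation is dimensionally consistent.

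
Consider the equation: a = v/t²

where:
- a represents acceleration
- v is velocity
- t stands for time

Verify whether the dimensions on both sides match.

No

a (acceleration) has dimensions [L T^-2].
v (velocity) has dimensions [L T^-1].
t (time) has dimensions [T].

Left side: [L T^-2]
Right side: [L T^-3]

The two sides have different dimensions, so the equation is NOT dimensionally consistent.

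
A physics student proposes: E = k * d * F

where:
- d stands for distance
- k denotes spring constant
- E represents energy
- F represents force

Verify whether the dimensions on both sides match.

No

d (distance) has dimensions [L].
k (spring constant) has dimensions [M T^-2].
E (energy) has dimensions [L^2 M T^-2].
F (force) has dimensions [L M T^-2].

Left side: [L^2 M T^-2]
Right side: [L^2 M^2 T^-4]

The two sides have different dimensions, so the equation is NOT dimensionally consistent.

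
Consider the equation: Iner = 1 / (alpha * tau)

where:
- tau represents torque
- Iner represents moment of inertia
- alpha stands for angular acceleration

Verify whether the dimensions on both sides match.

No

tau (torque) has dimensions [L^2 M T^-2].
Iner (moment of inertia) has dimensions [L^2 M].
alpha (angular acceleration) has dimensions [T^-2].

Left side: [L^2 M]
Right side: [L^-2 M^-1 T^4]

The two sides have different dimensions, so the equation is NOT dimensionally consistent.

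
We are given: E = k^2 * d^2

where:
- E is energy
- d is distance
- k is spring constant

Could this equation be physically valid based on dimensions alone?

No

E (energy) has dimensions [L^2 M T^-2].
d (distance) has dimensions [L].
k (spring constant) has dimensions [M T^-2].

Left side: [L^2 M T^-2]
Right side: [L^2 M^2 T^-4]

The two sides have different dimensions, so the equation is NOT dimensionally consistent.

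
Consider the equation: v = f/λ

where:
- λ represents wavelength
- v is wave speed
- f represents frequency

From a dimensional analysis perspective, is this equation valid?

No

λ (wavelength) has dimensions [L].
v (wave speed) has dimensions [L T^-1].
f (frequency) has dimensions [T^-1].

Left side: [L T^-1]
Right side: [L^-1 T^-1]

The two sides have different dimensions, so the equation is NOT dimensionally consistent.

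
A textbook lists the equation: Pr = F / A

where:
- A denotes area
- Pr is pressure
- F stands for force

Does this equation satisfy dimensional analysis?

Yes

A (area) has dimensions [L^2].
Pr (pressure) has dimensions [L^-1 M T^-2].
F (force) has dimensions [L M T^-2].

Left side: [L^-1 M T^-2]
Right side: [L^-1 M T^-2]

Both sides have the same dimensions, so the equation is dimensionally consistent.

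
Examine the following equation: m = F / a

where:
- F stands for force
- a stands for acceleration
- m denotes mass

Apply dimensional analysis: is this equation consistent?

Yes

F (force) has dimensions [L M T^-2].
a (acceleration) has dimensions [L T^-2].
m (mass) has dimensions [M].

Left side: [M]
Right side: [M]

Both sides have the same dimensions, so the equation is dimensionally consistent.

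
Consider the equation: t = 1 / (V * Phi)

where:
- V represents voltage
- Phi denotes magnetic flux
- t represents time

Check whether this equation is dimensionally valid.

No

V (voltage) has dimensions [I^-1 L^2 M T^-3].
Phi (magnetic flux) has dimensions [I^-1 L^2 M T^-2].
t (time) has dimensions [T].

Left side: [T]
Right side: [I^2 L^-4 M^-2 T^5]

The two sides have different dimensions, so the equation is NOT dimensionally consistent.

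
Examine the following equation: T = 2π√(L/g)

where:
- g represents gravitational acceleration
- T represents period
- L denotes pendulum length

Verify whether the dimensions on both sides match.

Yes

g (gravitational acceleration) has dimensions [L T^-2].
T (period) has dimensions [T].
L (pendulum length) has dimensions [L].

Left side: [T]
Right side: [T]

Both sides have the same dimensions, so the equation is dimensionally consistent.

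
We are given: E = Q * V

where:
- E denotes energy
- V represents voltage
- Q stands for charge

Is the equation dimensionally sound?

Yes

E (energy) has dimensions [L^2 M T^-2].
V (voltage) has dimensions [I^-1 L^2 M T^-3].
Q (charge) has dimensions [I T].

Left side: [L^2 M T^-2]
Right side: [L^2 M T^-2]

Both sides have the same dimensions, so the equation is dimensionally consistent.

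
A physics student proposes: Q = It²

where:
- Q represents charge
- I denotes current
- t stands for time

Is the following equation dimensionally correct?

No

Q (charge) has dimensions [I T].
I (current) has dimensions [I].
t (time) has dimensions [T].

Left side: [I T]
Right side: [I T^2]

The two sides have different dimensions, so the equation is NOT dimensionally consistent.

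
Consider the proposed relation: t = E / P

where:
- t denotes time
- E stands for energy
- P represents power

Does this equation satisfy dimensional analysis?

Yes

t (time) has dimensions [T].
E (energy) has dimensions [L^2 M T^-2].
P (power) has dimensions [L^2 M T^-3].

Left side: [T]
Right side: [T]

Both sides have the same dimensions, so the equation is dimensionally consistent.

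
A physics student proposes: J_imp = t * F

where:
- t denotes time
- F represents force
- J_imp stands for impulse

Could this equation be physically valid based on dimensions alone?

Yes

t (time) has dimensions [T].
F (force) has dimensions [L M T^-2].
J_imp (impulse) has dimensions [L M T^-1].

Left side: [L M T^-1]
Right side: [L M T^-1]

Both sides have the same dimensions, so the equation is dimensionally consistent.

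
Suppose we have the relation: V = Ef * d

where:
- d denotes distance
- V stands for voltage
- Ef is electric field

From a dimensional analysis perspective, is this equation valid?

Yes

d (distance) has dimensions [L].
V (voltage) has dimensions [I^-1 L^2 M T^-3].
Ef (electric field) has dimensions [I^-1 L M T^-3].

Left side: [I^-1 L^2 M T^-3]
Right side: [I^-1 L^2 M T^-3]

Both sides have the same dimensions, so the equation is dimensionally consistent.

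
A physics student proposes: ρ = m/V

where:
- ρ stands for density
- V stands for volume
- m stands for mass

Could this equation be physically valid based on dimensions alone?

Yes

ρ (density) has dimensions [L^-3 M].
V (volume) has dimensions [L^3].
m (mass) has dimensions [M].

Left side: [L^-3 M]
Right side: [L^-3 M]

Both sides have the same dimensions, so the equation is dimensionally consistent.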